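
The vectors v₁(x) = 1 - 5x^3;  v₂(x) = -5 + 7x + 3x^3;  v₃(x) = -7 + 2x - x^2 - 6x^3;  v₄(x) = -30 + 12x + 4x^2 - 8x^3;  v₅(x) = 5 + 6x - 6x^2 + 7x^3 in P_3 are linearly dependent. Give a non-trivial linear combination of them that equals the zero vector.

Write each element as a vector in ℝ⁴ using {1, x, …, x^3}.
Set up α₁v₁ + … + α₅v₅ = 0 and solve the homogeneous system.
The free variable yields coefficients (1, -2, -2, 1, 1) (any nonzero multiple also works).

v₁ - 2v₂ - 2v₃ + v₄ + v₅ = 0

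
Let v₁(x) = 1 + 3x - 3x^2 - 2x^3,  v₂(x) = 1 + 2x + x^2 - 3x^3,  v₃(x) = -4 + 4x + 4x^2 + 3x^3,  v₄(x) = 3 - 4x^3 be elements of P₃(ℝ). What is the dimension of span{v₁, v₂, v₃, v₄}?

dim = 4

Use coordinates relative to {1, x, …, x^3}.
Form the matrix with v₁, v₂, v₃, v₄ as columns and reduce.
Exactly 4 pivots survive; hence the rank is 4.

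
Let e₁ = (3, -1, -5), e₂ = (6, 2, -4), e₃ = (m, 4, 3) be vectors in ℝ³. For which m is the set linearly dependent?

m = 18/7

The vectors are dependent exactly when the determinant of the matrix with rows e₁, e₂, e₃ vanishes.
Cofactor expansion gives det = 14*m - 36.
Setting this to zero gives m = 18/7.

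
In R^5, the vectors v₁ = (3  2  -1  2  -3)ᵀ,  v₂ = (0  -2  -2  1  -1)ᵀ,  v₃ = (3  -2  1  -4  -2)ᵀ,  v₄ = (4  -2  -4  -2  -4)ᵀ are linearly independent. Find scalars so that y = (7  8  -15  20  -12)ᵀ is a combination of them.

y = 4v₁ + 2v₂ - 3v₃ + v₄

Since v₁, v₂, v₃, v₄ are independent, the coefficients expressing y are uniquely determined by a linear system.
The system has the unique solution (α₁, …, α₄) = (4, 2, -3, 1).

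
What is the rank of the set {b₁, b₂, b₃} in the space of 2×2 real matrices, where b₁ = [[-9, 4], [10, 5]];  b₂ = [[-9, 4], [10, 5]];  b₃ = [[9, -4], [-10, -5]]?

Pass to coordinate vectors with respect to the basis {E₁₁, E₁₂, E₂₁, E₂₂}.
Form the matrix with b₁, b₂, b₃ as columns and reduce.
There is 1 pivot column, so rank = 1.

rank 1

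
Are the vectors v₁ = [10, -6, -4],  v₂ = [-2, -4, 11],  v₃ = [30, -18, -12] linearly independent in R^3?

linearly dependent

Row-reduce the matrix whose columns are v₁, v₂, v₃.
The reduction yields 2 nonzero rows, so the rank is 2.
Since rank 2 < 3, the set is linearly dependent.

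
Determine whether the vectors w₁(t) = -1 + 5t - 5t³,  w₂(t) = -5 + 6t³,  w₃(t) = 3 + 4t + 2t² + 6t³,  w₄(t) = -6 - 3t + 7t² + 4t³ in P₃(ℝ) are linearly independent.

linearly independent

Write each element as a coordinate vector in ℝ⁴ using {1, t, …, t³}.
The matrix [w₁|w₂|w₃|w₄] has determinant -2894.
A nonzero determinant means the columns are linearly independent.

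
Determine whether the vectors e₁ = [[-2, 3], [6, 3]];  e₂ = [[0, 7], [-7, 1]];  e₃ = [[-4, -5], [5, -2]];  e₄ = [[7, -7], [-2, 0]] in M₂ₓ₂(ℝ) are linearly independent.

Take coordinates with respect to the standard basis {E₁₁, E₁₂, E₂₁, E₂₂}.
Row-reduce the matrix whose columns are e₁, e₂, e₃, e₄.
The reduction yields 4 nonzero rows, so the rank is 4.
Since rank = 4 (the number of vectors), the set is linearly independent.

linearly independent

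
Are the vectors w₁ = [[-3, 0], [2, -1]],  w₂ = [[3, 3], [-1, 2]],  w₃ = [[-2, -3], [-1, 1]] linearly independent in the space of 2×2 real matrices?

Take coordinates with respect to the standard basis {E₁₁, E₁₂, E₂₁, E₂₂}.
Row-reduce the matrix whose columns are w₁, w₂, w₃.
The reduction yields 3 nonzero rows, so the rank is 3.
Since rank = 3 (the number of vectors), the set is linearly independent.

linearly independent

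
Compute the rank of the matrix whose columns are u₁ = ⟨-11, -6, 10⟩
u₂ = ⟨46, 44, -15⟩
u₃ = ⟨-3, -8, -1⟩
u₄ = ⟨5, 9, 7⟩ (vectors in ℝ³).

Row-reduce the 4×3 matrix with these as rows.
Exactly 3 pivots survive; hence the rank is 3.
(With 4 elements in a 3-dimensional space the rank is at most 3.)

3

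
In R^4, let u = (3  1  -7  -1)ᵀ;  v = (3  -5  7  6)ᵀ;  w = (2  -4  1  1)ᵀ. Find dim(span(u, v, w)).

dim = 3

Put the 4×3 matrix [u|v|w] into echelon form.
The echelon form has 3 nonzero rows, so the rank is 3.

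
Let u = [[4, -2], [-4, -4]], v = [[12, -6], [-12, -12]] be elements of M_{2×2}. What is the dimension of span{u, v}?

Pass to coordinate vectors with respect to the basis {E₁₁, E₁₂, E₂₁, E₂₂}.
Form the matrix with u, v as columns and reduce.
Reduction leaves 1 leading entry, giving rank 1.

dim = 1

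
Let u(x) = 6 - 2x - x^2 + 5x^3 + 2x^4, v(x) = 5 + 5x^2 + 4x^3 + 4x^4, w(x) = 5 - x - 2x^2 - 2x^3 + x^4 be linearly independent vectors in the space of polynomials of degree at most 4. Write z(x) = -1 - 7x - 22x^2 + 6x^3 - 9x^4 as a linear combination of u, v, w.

z = 4u - 4v - w

Work in coordinates with respect to the standard basis {1, x, …, x^4}.
Since u, v, w are independent, the coefficients expressing z are uniquely determined by a linear system.
Row-reducing the augmented matrix gives the unique coefficients (c₁, c₂, c₃) = (4, -4, -1).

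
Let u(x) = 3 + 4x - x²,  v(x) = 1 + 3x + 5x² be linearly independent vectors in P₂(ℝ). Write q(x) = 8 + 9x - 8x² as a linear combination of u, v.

q = 3u - v

Identify each element with its coordinate vector in ℝ³ via {1, x, x²}.
Write q = α₁u + α₂v and equate components.
Row-reducing the augmented matrix gives the unique coefficients (α₁, α₂) = (3, -1).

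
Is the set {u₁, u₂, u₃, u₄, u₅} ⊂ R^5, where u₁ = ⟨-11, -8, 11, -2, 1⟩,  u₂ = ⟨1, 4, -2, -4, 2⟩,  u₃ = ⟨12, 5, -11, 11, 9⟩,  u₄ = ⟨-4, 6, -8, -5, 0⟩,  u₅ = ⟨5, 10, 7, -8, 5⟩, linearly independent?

linearly independent

Row-reduce the matrix whose columns are u₁, u₂, u₃, u₄, u₅.
The reduction yields 5 nonzero rows, so the rank is 5.
Since rank = 5 (the number of vectors), the set is linearly independent.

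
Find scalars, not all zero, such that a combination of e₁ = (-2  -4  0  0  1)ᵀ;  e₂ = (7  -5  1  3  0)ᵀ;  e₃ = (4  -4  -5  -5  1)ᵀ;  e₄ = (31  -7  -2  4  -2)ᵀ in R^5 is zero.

3e₁ - 3e₂ - e₃ + e₄ = 0

Set up α₁e₁ + … + α₄e₄ = 0 and solve the homogeneous system.
The free variable yields coefficients (3, -3, -1, 1) (any nonzero multiple also works).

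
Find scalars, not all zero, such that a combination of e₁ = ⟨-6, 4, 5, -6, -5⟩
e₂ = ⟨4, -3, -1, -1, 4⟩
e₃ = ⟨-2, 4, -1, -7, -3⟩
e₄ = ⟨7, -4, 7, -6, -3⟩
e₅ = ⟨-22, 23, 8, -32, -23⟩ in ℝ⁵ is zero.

2e₁ - e₂ + 3e₃ - e₅ = 0

Solve the homogeneous system with e₁, e₂, e₃, e₄, e₅ as columns by row-reducing the coefficient matrix.
The free variable yields coefficients (2, -1, 3, 0, -1) (any nonzero multiple also works).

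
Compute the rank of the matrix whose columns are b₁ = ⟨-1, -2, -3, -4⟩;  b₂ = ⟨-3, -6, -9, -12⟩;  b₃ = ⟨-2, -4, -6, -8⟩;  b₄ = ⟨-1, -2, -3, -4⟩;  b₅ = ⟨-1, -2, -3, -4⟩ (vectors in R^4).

Apply Gaussian elimination to the matrix whose rows are b₁, b₂, b₃, b₄, b₅.
Exactly 1 pivot survives; hence the rank is 1.
(With 5 elements in a 4-dimensional space the rank is at most 4.)

1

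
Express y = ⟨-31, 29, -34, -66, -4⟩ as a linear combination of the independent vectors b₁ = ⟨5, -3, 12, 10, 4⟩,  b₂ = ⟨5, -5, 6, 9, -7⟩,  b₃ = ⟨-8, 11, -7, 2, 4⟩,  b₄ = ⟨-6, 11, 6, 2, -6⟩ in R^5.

Solve the system with b₁, b₂, b₃, b₄ as columns and y as the right-hand side.
Back-substitution yields (a₁, …, a₄) = (-3, -4, -2, 2).

y = -3b₁ - 4b₂ - 2b₃ + 2b₄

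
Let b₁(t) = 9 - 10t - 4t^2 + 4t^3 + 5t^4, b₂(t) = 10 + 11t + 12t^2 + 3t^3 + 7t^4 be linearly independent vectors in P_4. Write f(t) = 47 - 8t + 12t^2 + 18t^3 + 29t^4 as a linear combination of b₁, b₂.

Identify each element with its coordinate vector in ℝ⁵ via {1, t, …, t^4}.
Write f = c₁b₁ + c₂b₂ and equate components.
Back-substitution yields (c₁, c₂) = (3, 2).

f = 3b₁ + 2b₂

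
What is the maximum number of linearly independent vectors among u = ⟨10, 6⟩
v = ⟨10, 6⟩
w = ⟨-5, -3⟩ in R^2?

Form the matrix with u, v, w as columns and reduce.
There is 1 pivot column, so rank = 1.
(With 3 elements in a 2-dimensional space the rank is at most 2.)

1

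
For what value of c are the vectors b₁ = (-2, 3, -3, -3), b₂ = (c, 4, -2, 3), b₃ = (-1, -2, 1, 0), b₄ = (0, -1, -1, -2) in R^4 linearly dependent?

The vectors are dependent exactly when the determinant of the matrix with rows b₁, b₂, b₃, b₄ vanishes.
The determinant works out to 3*c - 42.
Setting this to zero gives c = 14.

c = 14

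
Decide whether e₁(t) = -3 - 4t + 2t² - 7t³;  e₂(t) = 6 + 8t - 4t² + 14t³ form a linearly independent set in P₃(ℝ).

Take coordinates with respect to the standard basis {1, t, …, t³}.
Row-reduce the matrix whose columns are e₁, e₂.
The reduction yields 1 nonzero row, so the rank is 1.
Since rank 1 < 2, the set is linearly dependent.

linearly dependent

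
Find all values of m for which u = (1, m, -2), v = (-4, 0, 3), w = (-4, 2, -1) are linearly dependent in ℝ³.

Place the vectors as rows of a 3×3 matrix; dependence ⇔ determinant zero.
The determinant works out to 10 - 16*m.
Setting this to zero gives m = 5/8.

m = 5/8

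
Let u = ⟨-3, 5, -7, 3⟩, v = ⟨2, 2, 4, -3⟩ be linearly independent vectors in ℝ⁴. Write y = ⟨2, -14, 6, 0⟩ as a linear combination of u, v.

y = -2u - 2v

Solve the system with u, v as columns and y as the right-hand side.
Row-reducing the augmented matrix gives the unique coefficients (a₁, a₂) = (-2, -2).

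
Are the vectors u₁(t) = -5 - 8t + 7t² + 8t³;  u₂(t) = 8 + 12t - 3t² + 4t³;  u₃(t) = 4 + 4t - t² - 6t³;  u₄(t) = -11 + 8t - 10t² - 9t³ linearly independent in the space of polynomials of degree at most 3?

Write each element as a coordinate vector in ℝ⁴ using {1, t, …, t³}.
The matrix [u₁|u₂|u₃|u₄] has determinant 6520.
A nonzero determinant means the columns are linearly independent.

linearly independent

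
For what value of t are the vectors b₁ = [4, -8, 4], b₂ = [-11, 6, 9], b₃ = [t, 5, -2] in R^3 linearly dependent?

t = -17/6

The set is linearly dependent precisely when det[b₁; b₂; b₃] = 0.
Cofactor expansion gives det = -96*t - 272.
Setting this to zero gives t = -17/6.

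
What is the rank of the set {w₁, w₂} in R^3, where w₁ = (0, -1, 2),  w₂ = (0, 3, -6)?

Apply Gaussian elimination to the matrix whose rows are w₁, w₂.
Exactly 1 pivot survives; hence the rank is 1.

1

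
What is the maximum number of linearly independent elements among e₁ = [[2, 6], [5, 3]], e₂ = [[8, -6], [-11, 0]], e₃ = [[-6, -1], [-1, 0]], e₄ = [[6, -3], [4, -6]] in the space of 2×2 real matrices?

3

Represent each element by its coordinate vector in ℝ⁴.
Form the matrix with e₁, e₂, e₃, e₄ as columns and reduce.
Exactly 3 pivots survive; hence the rank is 3.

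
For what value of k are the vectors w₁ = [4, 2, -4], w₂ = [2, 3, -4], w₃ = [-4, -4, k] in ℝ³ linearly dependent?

k = 6

The vectors are dependent exactly when the determinant of the matrix with rows w₁, w₂, w₃ vanishes.
Cofactor expansion gives det = 8*k - 48.
Setting this to zero gives k = 6.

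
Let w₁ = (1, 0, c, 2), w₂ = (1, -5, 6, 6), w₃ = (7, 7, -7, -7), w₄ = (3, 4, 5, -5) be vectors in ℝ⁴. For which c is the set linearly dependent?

c = -20

Place the vectors as rows of a 4×4 matrix; dependence ⇔ determinant zero.
Cofactor expansion gives det = -35*c - 700.
Setting this to zero gives c = -20.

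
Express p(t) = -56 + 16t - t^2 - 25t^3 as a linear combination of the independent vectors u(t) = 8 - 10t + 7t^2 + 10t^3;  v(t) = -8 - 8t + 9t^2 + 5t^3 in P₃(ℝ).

Work in coordinates with respect to the standard basis {1, t, …, t^3}.
Solve the system with u, v as columns and p as the right-hand side.
The system has the unique solution (α₁, α₂) = (-4, 3).

p = -4u + 3v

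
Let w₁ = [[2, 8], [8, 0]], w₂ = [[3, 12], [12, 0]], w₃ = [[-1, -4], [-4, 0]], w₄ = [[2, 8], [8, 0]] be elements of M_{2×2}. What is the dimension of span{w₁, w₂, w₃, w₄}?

1

Pass to coordinate vectors with respect to the basis {E₁₁, E₁₂, E₂₁, E₂₂}.
Put the 4×4 matrix [w₁|w₂|w₃|w₄] into echelon form.
There is 1 pivot column, so rank = 1.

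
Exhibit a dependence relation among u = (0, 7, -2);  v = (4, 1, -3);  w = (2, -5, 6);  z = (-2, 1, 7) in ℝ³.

u - v + w - z = 0

Set up α₁u + … + α₄z = 0 and solve the homogeneous system.
The free variable yields coefficients (1, -1, 1, -1) (any nonzero multiple also works).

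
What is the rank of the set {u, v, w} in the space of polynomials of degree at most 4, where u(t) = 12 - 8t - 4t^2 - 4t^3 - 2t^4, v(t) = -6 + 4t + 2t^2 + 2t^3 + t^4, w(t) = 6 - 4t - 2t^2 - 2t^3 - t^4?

Use coordinates relative to {1, t, …, t^4}.
Form the matrix with u, v, w as columns and reduce.
Exactly 1 pivot survives; hence the rank is 1.

1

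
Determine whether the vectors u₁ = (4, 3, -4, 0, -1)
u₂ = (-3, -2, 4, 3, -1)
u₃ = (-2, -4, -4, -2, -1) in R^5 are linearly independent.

Place the vectors as rows of a 3×5 matrix and reduce to echelon form.
The reduction yields 3 nonzero rows, so the rank is 3.
Since rank = 3 (the number of vectors), the set is linearly independent.

linearly independent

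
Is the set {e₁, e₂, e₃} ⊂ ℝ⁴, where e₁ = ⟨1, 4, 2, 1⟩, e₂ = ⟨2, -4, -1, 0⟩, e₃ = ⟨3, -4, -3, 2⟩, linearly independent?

Place the vectors as rows of a 3×4 matrix and reduce to echelon form.
The reduction yields 3 nonzero rows, so the rank is 3.
Since rank = 3 (the number of vectors), the set is linearly independent.

linearly independent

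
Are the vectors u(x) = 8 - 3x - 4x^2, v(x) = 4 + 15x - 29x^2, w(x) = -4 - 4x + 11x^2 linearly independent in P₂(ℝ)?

Take coordinates with respect to the standard basis {1, x, x^2}.
Row-reduce the matrix whose columns are u, v, w.
The reduction yields 2 nonzero rows, so the rank is 2.
Since rank 2 < 3, the set is linearly dependent.
Indeed u + v + 3w = 0.

linearly dependent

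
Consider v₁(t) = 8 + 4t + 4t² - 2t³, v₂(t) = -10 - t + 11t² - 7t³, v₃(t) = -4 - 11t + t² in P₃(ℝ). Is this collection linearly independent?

linearly independent

Write each element as a coordinate vector in ℝ⁴ using {1, t, …, t³}.
Row-reduce the matrix whose columns are v₁, v₂, v₃.
The reduction yields 3 nonzero rows, so the rank is 3.
Since rank = 3 (the number of vectors), the set is linearly independent.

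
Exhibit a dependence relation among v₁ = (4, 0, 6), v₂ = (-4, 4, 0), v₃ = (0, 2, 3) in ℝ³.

v₁ + v₂ - 2v₃ = 0

Row-reduce the matrix with v₁, v₂, v₃ as columns; the null space gives the coefficients.
A generator of the null space is (1, 1, -2).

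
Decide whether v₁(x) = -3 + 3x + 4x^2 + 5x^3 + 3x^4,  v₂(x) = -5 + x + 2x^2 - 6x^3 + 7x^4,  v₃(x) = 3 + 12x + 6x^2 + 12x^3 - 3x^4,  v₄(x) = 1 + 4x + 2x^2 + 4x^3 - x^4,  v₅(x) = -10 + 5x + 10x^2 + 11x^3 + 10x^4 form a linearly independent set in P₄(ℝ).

linearly dependent

Write each element as a coordinate vector in ℝ⁵ using {1, x, …, x^4}.
One vector is a scalar multiple of another, so the set is dependent.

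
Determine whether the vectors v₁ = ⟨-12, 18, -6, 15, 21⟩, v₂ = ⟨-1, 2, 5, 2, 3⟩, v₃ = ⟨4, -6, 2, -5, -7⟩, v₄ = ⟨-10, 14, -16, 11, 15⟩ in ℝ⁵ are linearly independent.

Row-reduce the matrix whose columns are v₁, v₂, v₃, v₄.
The reduction yields 2 nonzero rows, so the rank is 2.
Since rank 2 < 4, the set is linearly dependent.
Indeed v₁ + 3v₃ = 0.

linearly dependent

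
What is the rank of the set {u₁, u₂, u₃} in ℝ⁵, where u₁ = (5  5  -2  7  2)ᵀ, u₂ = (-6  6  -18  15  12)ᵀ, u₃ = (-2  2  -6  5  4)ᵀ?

Row-reduce the 3×5 matrix with these as rows.
The echelon form has 2 nonzero rows, so the rank is 2.

2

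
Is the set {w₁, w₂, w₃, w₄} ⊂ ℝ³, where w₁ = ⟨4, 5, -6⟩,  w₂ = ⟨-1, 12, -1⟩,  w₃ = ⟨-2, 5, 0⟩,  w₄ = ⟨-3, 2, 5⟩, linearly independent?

linearly dependent

There are 4 vectors in a 3-dimensional space, so they cannot be linearly independent.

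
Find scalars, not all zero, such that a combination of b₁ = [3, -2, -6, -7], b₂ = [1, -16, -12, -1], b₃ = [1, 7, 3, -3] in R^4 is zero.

Solve the homogeneous system with b₁, b₂, b₃ as columns by row-reducing the coefficient matrix.
The free variable yields coefficients (1, -1, -2) (any nonzero multiple also works).

b₁ - b₂ - 2b₃ = 0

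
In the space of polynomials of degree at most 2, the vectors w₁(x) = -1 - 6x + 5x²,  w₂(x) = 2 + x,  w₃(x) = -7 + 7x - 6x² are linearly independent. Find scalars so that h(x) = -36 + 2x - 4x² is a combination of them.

Take coordinate vectors relative to {1, x, x²}.
Set up the augmented matrix [w₁ | w₂ | w₃ | h] and row-reduce.
Row-reducing the augmented matrix gives the unique coefficients (α₁, α₂, α₃) = (4, -2, 4).

h = 4w₁ - 2w₂ + 4w₃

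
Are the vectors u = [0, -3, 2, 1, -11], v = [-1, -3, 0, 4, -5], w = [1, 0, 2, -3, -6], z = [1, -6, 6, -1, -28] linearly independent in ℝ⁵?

linearly dependent

Place the vectors as rows of a 4×5 matrix and reduce to echelon form.
The reduction yields 2 nonzero rows, so the rank is 2.
Since rank 2 < 4, the set is linearly dependent.
Indeed u - v - w = 0.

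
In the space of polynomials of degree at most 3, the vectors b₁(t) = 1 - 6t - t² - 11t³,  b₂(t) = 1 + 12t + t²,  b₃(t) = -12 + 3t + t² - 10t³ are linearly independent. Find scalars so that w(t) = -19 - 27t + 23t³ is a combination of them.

w = -3b₁ - 4b₂ + b₃

Identify each element with its coordinate vector in ℝ⁴ via {1, t, …, t³}.
Set up the augmented matrix [b₁ | b₂ | b₃ | w] and row-reduce.
Back-substitution yields (c₁, c₂, c₃) = (-3, -4, 1).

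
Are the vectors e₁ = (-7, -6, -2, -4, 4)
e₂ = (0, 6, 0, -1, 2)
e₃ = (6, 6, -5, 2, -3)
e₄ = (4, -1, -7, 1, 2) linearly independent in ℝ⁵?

linearly independent

Row-reduce the matrix whose columns are e₁, e₂, e₃, e₄.
The reduction yields 4 nonzero rows, so the rank is 4.
Since rank = 4 (the number of vectors), the set is linearly independent.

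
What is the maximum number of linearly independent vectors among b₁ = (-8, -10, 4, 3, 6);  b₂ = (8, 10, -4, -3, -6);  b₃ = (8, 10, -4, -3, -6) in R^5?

Row-reduce the 3×5 matrix with these as rows.
The echelon form has 1 nonzero row, so the rank is 1.

1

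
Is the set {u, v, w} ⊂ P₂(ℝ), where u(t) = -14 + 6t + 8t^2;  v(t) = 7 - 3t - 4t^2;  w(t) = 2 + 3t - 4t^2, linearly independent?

linearly dependent

Take coordinates with respect to the standard basis {1, t, t^2}.
One vector is a scalar multiple of another, so the set is dependent.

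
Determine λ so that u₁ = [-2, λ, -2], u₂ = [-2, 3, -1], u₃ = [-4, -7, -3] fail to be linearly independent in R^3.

λ = -10

Place the vectors as rows of a 3×3 matrix; dependence ⇔ determinant zero.
The determinant works out to -2*λ - 20.
Solving -2*λ - 20 = 0 yields λ = -10.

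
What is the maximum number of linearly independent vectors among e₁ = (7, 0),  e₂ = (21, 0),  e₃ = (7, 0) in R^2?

1

Row-reduce the 3×2 matrix with these as rows.
Reduction leaves 1 leading entry, giving rank 1.
(With 3 elements in a 2-dimensional space the rank is at most 2.)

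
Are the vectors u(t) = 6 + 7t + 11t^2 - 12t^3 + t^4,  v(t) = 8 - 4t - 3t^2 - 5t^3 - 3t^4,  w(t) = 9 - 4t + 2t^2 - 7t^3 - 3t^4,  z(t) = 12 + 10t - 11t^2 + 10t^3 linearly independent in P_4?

Take coordinates with respect to the standard basis {1, t, …, t^4}.
Place the vectors as rows of a 4×5 matrix and reduce to echelon form.
The reduction yields 4 nonzero rows, so the rank is 4.
Since rank = 4 (the number of vectors), the set is linearly independent.

linearly independent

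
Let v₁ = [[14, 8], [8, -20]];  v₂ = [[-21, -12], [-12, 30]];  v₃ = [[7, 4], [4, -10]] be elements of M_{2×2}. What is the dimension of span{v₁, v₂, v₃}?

1

Use coordinates relative to {E₁₁, E₁₂, E₂₁, E₂₂}.
Apply Gaussian elimination to the matrix whose rows are v₁, v₂, v₃.
There is 1 pivot column, so rank = 1.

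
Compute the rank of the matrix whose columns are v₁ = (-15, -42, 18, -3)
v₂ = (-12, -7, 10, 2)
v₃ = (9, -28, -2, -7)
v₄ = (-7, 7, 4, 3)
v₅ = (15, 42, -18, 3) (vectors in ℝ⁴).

Row-reduce the 5×4 matrix with these as rows.
Reduction leaves 2 leading entries, giving rank 2.
(With 5 elements in a 4-dimensional space the rank is at most 4.)

2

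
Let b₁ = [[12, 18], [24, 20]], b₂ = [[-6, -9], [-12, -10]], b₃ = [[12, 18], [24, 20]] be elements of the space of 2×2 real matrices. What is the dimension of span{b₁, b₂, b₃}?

Pass to coordinate vectors with respect to the basis {E₁₁, E₁₂, E₂₁, E₂₂}.
Form the matrix with b₁, b₂, b₃ as columns and reduce.
Exactly 1 pivot survives; hence the rank is 1.

dim = 1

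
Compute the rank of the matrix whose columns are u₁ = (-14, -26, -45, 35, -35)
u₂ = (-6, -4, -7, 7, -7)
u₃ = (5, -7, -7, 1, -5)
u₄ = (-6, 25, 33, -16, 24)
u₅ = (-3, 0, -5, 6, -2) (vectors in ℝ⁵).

rank 3

Put the 5×5 matrix [u₁|u₂|u₃|u₄|u₅] into echelon form.
Reduction leaves 3 leading entries, giving rank 3.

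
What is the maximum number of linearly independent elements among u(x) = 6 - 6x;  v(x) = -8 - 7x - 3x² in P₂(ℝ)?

2

Use coordinates relative to {1, x, x²}.
Row-reduce the 2×3 matrix with these as rows.
There are 2 pivot columns, so rank = 2.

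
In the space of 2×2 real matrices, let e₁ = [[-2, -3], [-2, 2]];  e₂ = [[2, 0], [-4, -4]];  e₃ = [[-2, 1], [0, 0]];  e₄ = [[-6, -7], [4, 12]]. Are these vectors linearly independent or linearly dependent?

Take coordinates with respect to the standard basis {E₁₁, E₁₂, E₂₁, E₂₂}.
Place the vectors as rows of a 4×4 matrix and reduce to echelon form.
The reduction yields 3 nonzero rows, so the rank is 3.
Since rank 3 < 4, the set is linearly dependent.
Indeed 2e₁ - 2e₂ - e₃ - e₄ = 0.

linearly dependent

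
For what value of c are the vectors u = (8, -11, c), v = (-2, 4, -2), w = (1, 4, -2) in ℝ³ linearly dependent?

The set is linearly dependent precisely when det[u; v; w] = 0.
The determinant works out to 66 - 12*c.
Solving 66 - 12*c = 0 yields c = 11/2.

c = 11/2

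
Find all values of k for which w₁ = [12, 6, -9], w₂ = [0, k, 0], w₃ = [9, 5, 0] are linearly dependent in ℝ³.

The vectors are dependent exactly when the determinant of the matrix with rows w₁, w₂, w₃ vanishes.
Cofactor expansion gives det = 81*k.
Solving 81*k = 0 yields k = 0.

k = 0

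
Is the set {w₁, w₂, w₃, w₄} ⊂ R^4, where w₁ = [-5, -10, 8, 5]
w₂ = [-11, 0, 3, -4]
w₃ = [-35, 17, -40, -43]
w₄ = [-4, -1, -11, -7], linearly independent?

linearly dependent

Row-reduce the matrix whose columns are w₁, w₂, w₃, w₄.
The reduction yields 3 nonzero rows, so the rank is 3.
Since rank 3 < 4, the set is linearly dependent.
Indeed 2w₁ - 3w₂ + w₃ - 3w₄ = 0.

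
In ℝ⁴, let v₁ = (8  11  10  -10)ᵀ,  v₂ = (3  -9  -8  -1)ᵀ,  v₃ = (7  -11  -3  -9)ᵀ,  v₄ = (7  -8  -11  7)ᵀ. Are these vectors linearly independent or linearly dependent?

linearly independent

The matrix [v₁|v₂|v₃|v₄] has determinant -6594.
A nonzero determinant means the columns are linearly independent.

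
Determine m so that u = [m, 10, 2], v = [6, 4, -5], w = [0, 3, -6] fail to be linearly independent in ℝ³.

m = 44

The set is linearly dependent precisely when det[u; v; w] = 0.
Cofactor expansion gives det = 396 - 9*m.
Setting this to zero gives m = 44.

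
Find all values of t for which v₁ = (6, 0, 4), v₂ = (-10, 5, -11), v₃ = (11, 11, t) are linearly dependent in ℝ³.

The vectors are dependent exactly when the determinant of the matrix with rows v₁, v₂, v₃ vanishes.
The determinant works out to 30*t + 66.
Setting this to zero gives t = -11/5.

t = -11/5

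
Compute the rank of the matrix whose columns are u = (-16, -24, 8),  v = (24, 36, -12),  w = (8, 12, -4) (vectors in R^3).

Form the matrix with u, v, w as columns and reduce.
The echelon form has 1 nonzero row, so the rank is 1.

1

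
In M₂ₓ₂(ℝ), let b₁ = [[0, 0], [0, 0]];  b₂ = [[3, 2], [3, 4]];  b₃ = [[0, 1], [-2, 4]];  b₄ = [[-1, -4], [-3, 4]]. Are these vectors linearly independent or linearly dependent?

Write each element as a coordinate vector in ℝ⁴ using {E₁₁, E₁₂, E₂₁, E₂₂}.
One of the vectors is the zero vector, so the set is linearly dependent.

linearly dependent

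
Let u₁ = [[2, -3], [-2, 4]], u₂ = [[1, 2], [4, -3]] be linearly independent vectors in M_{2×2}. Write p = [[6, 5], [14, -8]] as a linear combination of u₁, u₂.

Identify each element with its coordinate vector in ℝ⁴ via {E₁₁, E₁₂, E₂₁, E₂₂}.
Since u₁, u₂ are independent, the coefficients expressing p are uniquely determined by a linear system.
Row-reducing the augmented matrix gives the unique coefficients (α₁, α₂) = (1, 4).

p = u₁ + 4u₂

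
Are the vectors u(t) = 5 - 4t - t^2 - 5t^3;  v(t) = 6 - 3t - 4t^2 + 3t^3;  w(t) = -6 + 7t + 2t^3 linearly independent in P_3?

linearly independent

Take coordinates with respect to the standard basis {1, t, …, t^3}.
Place the vectors as rows of a 3×4 matrix and reduce to echelon form.
The reduction yields 3 nonzero rows, so the rank is 3.
Since rank = 3 (the number of vectors), the set is linearly independent.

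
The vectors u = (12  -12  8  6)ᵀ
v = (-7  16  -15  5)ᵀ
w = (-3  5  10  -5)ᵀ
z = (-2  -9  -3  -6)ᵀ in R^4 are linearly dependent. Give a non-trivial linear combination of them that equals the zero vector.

Write the vectors as columns of a matrix and find a nonzero vector in its null space.
One solution (up to scaling) is (1, 1, 1, 1).

u + v + w + z = 0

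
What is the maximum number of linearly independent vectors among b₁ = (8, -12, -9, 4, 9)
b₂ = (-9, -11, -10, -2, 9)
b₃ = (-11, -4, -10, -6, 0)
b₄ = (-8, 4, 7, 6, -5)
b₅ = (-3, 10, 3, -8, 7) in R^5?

5

Put the 5×5 matrix [b₁|b₂|b₃|b₄|b₅] into echelon form.
Exactly 5 pivots survive; hence the rank is 5.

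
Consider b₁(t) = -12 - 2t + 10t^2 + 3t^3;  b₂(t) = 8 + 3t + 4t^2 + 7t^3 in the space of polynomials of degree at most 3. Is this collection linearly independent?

linearly independent

Take coordinates with respect to the standard basis {1, t, …, t^3}.
Place the vectors as rows of a 2×4 matrix and reduce to echelon form.
The reduction yields 2 nonzero rows, so the rank is 2.
Since rank = 2 (the number of vectors), the set is linearly independent.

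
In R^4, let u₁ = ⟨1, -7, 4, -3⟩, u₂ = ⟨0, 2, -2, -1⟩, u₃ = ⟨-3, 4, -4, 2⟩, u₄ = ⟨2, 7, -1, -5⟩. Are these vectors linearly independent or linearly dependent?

linearly independent

Row-reduce the matrix whose columns are u₁, u₂, u₃, u₄.
The reduction yields 4 nonzero rows, so the rank is 4.
Since rank = 4 (the number of vectors), the set is linearly independent.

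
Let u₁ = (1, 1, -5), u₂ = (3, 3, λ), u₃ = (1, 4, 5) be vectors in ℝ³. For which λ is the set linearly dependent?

λ = -15

Place the vectors as rows of a 3×3 matrix; dependence ⇔ determinant zero.
Expanding, det = -3*λ - 45.
This vanishes exactly when λ = -15.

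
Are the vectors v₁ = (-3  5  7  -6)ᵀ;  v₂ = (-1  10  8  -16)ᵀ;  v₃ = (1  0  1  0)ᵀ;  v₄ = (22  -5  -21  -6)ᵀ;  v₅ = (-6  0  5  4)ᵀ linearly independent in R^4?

There are 5 vectors in a 4-dimensional space, so they cannot be linearly independent.

linearly dependent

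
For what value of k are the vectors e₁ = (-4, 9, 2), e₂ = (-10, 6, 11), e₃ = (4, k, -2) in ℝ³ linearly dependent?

The set is linearly dependent precisely when det[e₁; e₂; e₃] = 0.
Expanding, det = 24*k + 216.
Setting this to zero gives k = -9.

k = -9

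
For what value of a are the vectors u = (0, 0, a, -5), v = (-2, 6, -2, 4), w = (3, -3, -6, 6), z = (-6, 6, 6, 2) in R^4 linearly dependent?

The vectors are dependent exactly when the determinant of the matrix with rows u, v, w, z vanishes.
The determinant works out to 360 - 168*a.
Solving 360 - 168*a = 0 yields a = 15/7.

a = 15/7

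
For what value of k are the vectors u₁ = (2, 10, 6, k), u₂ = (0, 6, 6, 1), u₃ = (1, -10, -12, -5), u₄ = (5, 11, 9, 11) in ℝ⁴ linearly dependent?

k = -5

The vectors are dependent exactly when the determinant of the matrix with rows u₁, u₂, u₃, u₄ vanishes.
Cofactor expansion gives det = 48*k + 240.
Setting this to zero gives k = -5.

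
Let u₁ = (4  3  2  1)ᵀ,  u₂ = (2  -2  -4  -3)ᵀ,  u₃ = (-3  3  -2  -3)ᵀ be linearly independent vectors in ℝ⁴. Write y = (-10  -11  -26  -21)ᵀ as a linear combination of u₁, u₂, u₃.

Since u₁, u₂, u₃ are independent, the coefficients expressing y are uniquely determined by a linear system.
Back-substitution yields (c₁, c₂, c₃) = (-3, 4, 2).

y = -3u₁ + 4u₂ + 2u₃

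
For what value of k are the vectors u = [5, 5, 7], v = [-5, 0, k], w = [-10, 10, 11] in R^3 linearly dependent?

The vectors are dependent exactly when the determinant of the matrix with rows u, v, w vanishes.
Expanding, det = -100*k - 75.
Solving -100*k - 75 = 0 yields k = -3/4.

k = -3/4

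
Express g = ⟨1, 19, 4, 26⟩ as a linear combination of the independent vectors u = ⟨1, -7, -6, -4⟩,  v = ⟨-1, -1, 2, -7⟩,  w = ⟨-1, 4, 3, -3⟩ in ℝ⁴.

g = -u - 4v + 2w

Write g = α₁u + … + α₃w and equate components.
Row-reducing the augmented matrix gives the unique coefficients (α₁, α₂, α₃) = (-1, -4, 2).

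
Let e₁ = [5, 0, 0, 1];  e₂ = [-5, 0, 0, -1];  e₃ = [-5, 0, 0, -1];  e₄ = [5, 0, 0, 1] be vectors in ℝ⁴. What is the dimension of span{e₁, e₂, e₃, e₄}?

Apply Gaussian elimination to the matrix whose rows are e₁, e₂, e₃, e₄.
Exactly 1 pivot survives; hence the rank is 1.

1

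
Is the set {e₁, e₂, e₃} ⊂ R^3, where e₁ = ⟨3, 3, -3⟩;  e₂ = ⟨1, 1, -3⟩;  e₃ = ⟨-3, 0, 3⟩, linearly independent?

linearly independent

Row-reduce the matrix whose columns are e₁, e₂, e₃.
The reduction yields 3 nonzero rows, so the rank is 3.
Since rank = 3 (the number of vectors), the set is linearly independent.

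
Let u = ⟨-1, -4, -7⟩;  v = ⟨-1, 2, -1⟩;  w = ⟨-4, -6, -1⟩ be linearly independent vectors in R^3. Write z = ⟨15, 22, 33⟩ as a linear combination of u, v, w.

z = -4u - 3v - 2w

Write z = c₁u + … + c₃w and equate components.
The system has the unique solution (c₁, c₂, c₃) = (-4, -3, -2).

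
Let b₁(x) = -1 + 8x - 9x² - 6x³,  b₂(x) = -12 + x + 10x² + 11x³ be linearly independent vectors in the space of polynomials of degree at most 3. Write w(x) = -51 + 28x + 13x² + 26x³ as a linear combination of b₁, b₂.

Identify each element with its coordinate vector in ℝ⁴ via {1, x, …, x³}.
Set up the augmented matrix [b₁ | b₂ | w] and row-reduce.
Row-reducing the augmented matrix gives the unique coefficients (c₁, c₂) = (3, 4).

w = 3b₁ + 4b₂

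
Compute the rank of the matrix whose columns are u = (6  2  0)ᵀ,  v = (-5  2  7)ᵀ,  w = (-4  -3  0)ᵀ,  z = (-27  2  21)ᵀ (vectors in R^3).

Form the matrix with u, v, w, z as columns and reduce.
Reduction leaves 3 leading entries, giving rank 3.
(With 4 elements in a 3-dimensional space the rank is at most 3.)

rank 3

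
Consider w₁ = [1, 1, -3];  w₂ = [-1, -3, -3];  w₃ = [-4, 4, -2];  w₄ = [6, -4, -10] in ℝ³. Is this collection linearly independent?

linearly dependent

There are 4 vectors in a 3-dimensional space, so they cannot be linearly independent.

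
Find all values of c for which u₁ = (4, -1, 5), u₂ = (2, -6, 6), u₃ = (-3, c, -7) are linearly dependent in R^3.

c = 41/7

The set is linearly dependent precisely when det[u₁; u₂; u₃] = 0.
Expanding, det = 82 - 14*c.
Setting this to zero gives c = 41/7.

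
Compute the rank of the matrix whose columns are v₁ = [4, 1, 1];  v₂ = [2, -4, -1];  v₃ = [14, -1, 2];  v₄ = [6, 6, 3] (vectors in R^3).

Form the matrix with v₁, v₂, v₃, v₄ as columns and reduce.
The echelon form has 2 nonzero rows, so the rank is 2.
(With 4 elements in a 3-dimensional space the rank is at most 3.)

rank 2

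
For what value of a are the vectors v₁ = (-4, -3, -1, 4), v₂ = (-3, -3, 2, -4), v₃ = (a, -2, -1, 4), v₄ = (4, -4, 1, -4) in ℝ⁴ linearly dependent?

a = -4

Dependence holds iff the 4×4 matrix [v₁ v₂ v₃ v₄] is singular.
Expanding, det = 28*a + 112.
Solving 28*a + 112 = 0 yields a = -4.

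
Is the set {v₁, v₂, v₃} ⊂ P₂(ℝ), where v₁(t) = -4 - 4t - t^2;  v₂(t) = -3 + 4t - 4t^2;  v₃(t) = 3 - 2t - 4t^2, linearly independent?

linearly independent

Take coordinates with respect to the standard basis {1, t, t^2}.
The matrix [v₁|v₂|v₃] has determinant 198.
A nonzero determinant means the columns are linearly independent.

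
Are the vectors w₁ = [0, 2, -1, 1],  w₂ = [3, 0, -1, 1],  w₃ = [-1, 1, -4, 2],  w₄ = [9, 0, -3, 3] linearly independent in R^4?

One vector is a scalar multiple of another, so the set is dependent.

linearly dependent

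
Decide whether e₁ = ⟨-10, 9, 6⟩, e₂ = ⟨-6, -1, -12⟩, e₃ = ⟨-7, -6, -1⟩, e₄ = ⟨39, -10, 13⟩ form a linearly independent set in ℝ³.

There are 4 vectors in a 3-dimensional space, so they cannot be linearly independent.

linearly dependent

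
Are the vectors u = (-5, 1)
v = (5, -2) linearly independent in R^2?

linearly independent

Row-reduce the matrix whose columns are u, v.
The reduction yields 2 nonzero rows, so the rank is 2.
Since rank = 2 (the number of vectors), the set is linearly independent.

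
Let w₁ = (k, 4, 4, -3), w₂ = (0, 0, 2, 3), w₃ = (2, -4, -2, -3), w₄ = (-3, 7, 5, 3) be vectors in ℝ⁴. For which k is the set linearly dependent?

The set is linearly dependent precisely when det[w₁; w₂; w₃; w₄] = 0.
The determinant works out to -36*k - 36.
This vanishes exactly when k = -1.

k = -1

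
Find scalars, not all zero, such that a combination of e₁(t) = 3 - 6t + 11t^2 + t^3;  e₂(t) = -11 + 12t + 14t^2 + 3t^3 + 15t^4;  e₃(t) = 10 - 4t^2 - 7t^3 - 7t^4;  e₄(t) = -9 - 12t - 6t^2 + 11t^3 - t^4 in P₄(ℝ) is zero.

e₂ + 2e₃ + e₄ = 0

Pass to coordinate vectors relative to the basis {1, t, …, t^4}.
Solve the homogeneous system with e₁, e₂, e₃, e₄ as columns by row-reducing the coefficient matrix.
One solution (up to scaling) is (0, 1, 2, 1).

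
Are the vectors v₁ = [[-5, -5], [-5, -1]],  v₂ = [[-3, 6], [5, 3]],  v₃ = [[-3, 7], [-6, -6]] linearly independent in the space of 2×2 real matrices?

Take coordinates with respect to the standard basis {E₁₁, E₁₂, E₂₁, E₂₂}.
Place the vectors as rows of a 3×4 matrix and reduce to echelon form.
The reduction yields 3 nonzero rows, so the rank is 3.
Since rank = 3 (the number of vectors), the set is linearly independent.

linearly independent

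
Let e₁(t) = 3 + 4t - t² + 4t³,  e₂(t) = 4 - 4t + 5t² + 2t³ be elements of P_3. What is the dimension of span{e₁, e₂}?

dim = 2

Pass to coordinate vectors with respect to the basis {1, t, …, t³}.
Put the 4×2 matrix [e₁|e₂] into echelon form.
Exactly 2 pivots survive; hence the rank is 2.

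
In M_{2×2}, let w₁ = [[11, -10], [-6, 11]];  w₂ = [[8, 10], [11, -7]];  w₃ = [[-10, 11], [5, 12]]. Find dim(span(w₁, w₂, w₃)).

3

Represent each element by its coordinate vector in ℝ⁴.
Row-reduce the 3×4 matrix with these as rows.
The echelon form has 3 nonzero rows, so the rank is 3.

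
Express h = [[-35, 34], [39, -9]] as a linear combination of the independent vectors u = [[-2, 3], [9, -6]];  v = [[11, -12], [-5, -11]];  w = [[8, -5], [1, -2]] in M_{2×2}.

Work in coordinates with respect to the standard basis {E₁₁, E₁₂, E₂₁, E₂₂}.
Write h = α₁u + … + α₃w and equate components.
Back-substitution yields (α₁, α₂, α₃) = (4, -1, -2).

h = 4u - v - 2w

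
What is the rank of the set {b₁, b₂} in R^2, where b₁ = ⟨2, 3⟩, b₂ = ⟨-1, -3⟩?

Row-reduce the 2×2 matrix with these as rows.
There are 2 pivot columns, so rank = 2.

2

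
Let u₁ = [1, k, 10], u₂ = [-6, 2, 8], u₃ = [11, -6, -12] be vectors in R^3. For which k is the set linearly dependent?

k = -41/4

The set is linearly dependent precisely when det[u₁; u₂; u₃] = 0.
Cofactor expansion gives det = 16*k + 164.
This vanishes exactly when k = -41/4.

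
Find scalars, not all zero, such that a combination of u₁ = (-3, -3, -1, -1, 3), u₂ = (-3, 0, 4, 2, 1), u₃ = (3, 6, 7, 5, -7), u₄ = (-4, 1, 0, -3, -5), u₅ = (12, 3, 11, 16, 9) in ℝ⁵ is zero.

Write the vectors as columns of a matrix and find a nonzero vector in its null space.
The free variable yields coefficients (0, 1, 1, -3, -1) (any nonzero multiple also works).

u₂ + u₃ - 3u₄ - u₅ = 0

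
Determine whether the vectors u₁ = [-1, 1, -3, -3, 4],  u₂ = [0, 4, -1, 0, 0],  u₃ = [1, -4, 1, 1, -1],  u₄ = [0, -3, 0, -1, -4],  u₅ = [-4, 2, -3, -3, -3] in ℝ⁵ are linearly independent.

Row-reduce the matrix whose columns are u₁, u₂, u₃, u₄, u₅.
The reduction yields 5 nonzero rows, so the rank is 5.
Since rank = 5 (the number of vectors), the set is linearly independent.

linearly independent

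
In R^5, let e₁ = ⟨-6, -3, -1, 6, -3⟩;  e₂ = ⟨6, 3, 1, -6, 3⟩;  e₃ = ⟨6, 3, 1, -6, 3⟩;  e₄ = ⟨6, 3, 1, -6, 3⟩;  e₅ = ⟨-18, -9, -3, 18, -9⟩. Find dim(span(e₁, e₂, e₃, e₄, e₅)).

dim = 1

Put the 5×5 matrix [e₁|e₂|e₃|e₄|e₅] into echelon form.
Exactly 1 pivot survives; hence the rank is 1.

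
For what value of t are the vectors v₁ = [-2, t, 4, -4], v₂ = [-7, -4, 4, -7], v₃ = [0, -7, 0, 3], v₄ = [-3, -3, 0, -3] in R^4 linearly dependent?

Place the vectors as rows of a 4×4 matrix; dependence ⇔ determinant zero.
Expanding, det = 36*t - 204.
Solving 36*t - 204 = 0 yields t = 17/3.

t = 17/3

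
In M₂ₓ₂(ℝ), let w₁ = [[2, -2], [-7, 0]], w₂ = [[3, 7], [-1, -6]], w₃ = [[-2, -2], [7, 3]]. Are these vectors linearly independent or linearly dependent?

linearly independent

Take coordinates with respect to the standard basis {E₁₁, E₁₂, E₂₁, E₂₂}.
Row-reduce the matrix whose columns are w₁, w₂, w₃.
The reduction yields 3 nonzero rows, so the rank is 3.
Since rank = 3 (the number of vectors), the set is linearly independent.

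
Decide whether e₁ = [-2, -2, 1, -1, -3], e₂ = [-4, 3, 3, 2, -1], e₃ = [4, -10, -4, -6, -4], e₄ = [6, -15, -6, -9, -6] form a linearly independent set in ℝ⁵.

linearly dependent

Place the vectors as rows of a 4×5 matrix and reduce to echelon form.
The reduction yields 2 nonzero rows, so the rank is 2.
Since rank 2 < 4, the set is linearly dependent.
Indeed 2e₁ - 2e₂ - e₃ = 0.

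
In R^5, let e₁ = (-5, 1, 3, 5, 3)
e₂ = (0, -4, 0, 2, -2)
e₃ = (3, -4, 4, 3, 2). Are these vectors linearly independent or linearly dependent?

Place the vectors as rows of a 3×5 matrix and reduce to echelon form.
The reduction yields 3 nonzero rows, so the rank is 3.
Since rank = 3 (the number of vectors), the set is linearly independent.

linearly independent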